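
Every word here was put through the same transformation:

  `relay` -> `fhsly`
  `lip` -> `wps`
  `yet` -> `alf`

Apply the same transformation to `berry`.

fyyli

The output letters match the input read backwards, each shifted +7: relay reversed is yaler. The word is reversed, then every letter is shifted forward by 7.
For berry: reverse → yrreb; then shift: y+7=f, r+7=y, r+7=y, e+7=l, b+7=i.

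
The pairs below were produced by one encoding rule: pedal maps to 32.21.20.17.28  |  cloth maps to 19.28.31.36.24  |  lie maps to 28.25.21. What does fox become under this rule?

Each letter is replaced by its alphabet position (a=1..z=26) + 16.
Applying it to fox: f=6→22, o=15→31, x=24→40.

22.31.40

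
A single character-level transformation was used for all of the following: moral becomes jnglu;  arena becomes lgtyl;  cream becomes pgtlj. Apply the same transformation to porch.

cngpm

m(12)→j(9) and o(14)→n(13) fit y≡15x+11 (mod 26); the inverse of 15 mod 26 is 7. This is an affine cipher: with a=0,…,z=25, each position x becomes (15x+11) mod 26.
On porch: p(15)→15·15+11≡2=c; o(14)→15·14+11≡13=n; r(17)→15·17+11≡6=g; c(2)→15·2+11≡15=p; h(7)→15·7+11≡12=m (all mod 26).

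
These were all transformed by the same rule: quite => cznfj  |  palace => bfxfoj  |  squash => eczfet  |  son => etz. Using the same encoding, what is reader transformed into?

Vowels shift forward by 5 and consonants shift forward by 12.
On reader: r(cons)+12=d, e(vowel)+5=j, a(vowel)+5=f, d(cons)+12=p, e(vowel)+5=j, r(cons)+12=d.

djfpjd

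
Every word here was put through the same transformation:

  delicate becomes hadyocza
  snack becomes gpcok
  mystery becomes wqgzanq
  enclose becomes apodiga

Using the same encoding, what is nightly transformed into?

pymfzdq

Each letter's alphabet position (a=0..z=25) is mapped through 19·x+2 mod 26 — an affine cipher.
Applying it to nightly: n(13)→19·13+2≡15=p; i(8)→19·8+2≡24=y; g(6)→19·6+2≡12=m; h(7)→19·7+2≡5=f; t(19)→19·19+2≡25=z; l(11)→19·11+2≡3=d; y(24)→19·24+2≡16=q (all mod 26).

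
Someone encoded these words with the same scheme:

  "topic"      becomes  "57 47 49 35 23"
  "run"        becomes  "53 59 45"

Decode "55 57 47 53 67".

story

The formula is n = 2×(alphabet index, a=1) + 17.
Decoding 55 57 47 53 67: 55→(55−17)÷2=19=s, 57→(57−17)÷2=20=t, 47→(47−17)÷2=15=o, 53→(53−17)÷2=18=r, 67→(67−17)÷2=25=y.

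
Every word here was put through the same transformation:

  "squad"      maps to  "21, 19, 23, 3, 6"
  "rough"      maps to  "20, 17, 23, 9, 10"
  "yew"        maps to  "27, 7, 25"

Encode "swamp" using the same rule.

s is letter #19 and maps to 21: an offset of 2. Each letter is replaced by its alphabet position (a=1..z=26) + 2.
Applying it to swamp: s=19→21, w=23→25, a=1→3, m=13→15, p=16→18.

21, 25, 3, 15, 18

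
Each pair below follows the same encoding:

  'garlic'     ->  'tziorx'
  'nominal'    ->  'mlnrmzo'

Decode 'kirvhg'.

priest

Each pair mirrors across the alphabet (g↔t, a↔z, r↔i): positions sum to 25. Letters are reflected about the middle of the alphabet (position → 25−position): Atbash.
Reversing it on kirvhg: k↔p, i↔r, r↔i, v↔e, h↔s, g↔t.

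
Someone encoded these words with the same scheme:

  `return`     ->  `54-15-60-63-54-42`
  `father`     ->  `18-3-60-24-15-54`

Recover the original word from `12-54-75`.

r(#18)→54 and e(#5)→15: differences scale by 3, so n = 3·pos + 0. The formula is n = 3×(alphabet index, a=1).
Decoding 12-54-75: 12→(12−0)÷3=4=d, 54→(54−0)÷3=18=r, 75→(75−0)÷3=25=y.

dry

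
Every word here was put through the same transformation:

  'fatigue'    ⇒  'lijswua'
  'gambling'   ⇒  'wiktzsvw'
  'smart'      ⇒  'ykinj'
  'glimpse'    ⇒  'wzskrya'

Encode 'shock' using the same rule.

Each letter's alphabet position (a=0..z=25) is mapped through 11·x+8 mod 26 — an affine cipher.
On shock: s(18)→11·18+8≡24=y; h(7)→11·7+8≡7=h; o(14)→11·14+8≡6=g; c(2)→11·2+8≡4=e; k(10)→11·10+8≡14=o (all mod 26).

yhgeo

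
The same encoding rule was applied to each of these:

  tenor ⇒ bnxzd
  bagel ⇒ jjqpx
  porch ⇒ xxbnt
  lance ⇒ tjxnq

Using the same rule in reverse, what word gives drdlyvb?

vitamin

Each letter shifts forward by (position + 8), i.e. 8, 9, 10, … — the shift grows by one for each successive letter.
Decoding drdlyvb: d−8=v, r−9=i, d−10=t, l−11=a, y−12=m, v−13=i, b−14=n.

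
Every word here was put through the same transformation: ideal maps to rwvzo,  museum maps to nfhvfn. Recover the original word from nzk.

map

Each pair mirrors across the alphabet (i↔r, d↔w, e↔v): positions sum to 25. Letters are reflected about the middle of the alphabet (position → 25−position): Atbash.
Undoing it on nzk: n↔m, z↔a, k↔p.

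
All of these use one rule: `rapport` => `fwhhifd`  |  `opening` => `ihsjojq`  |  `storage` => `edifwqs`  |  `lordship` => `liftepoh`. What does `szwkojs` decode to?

Treating letters as 0–25, the rule is x ↦ 25x + 22 (mod 26).
Decoding szwkojs: s(18)→25·(18−22)≡4=e; z(25)→25·(25−22)≡23=x; w(22)→25·(22−22)≡0=a; k(10)→25·(10−22)≡12=m; o(14)→25·(14−22)≡8=i; j(9)→25·(9−22)≡13=n; s(18)→25·(18−22)≡4=e (all mod 26).

examine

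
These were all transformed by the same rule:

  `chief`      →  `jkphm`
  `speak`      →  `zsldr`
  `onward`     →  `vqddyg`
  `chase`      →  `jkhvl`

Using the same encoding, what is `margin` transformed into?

tdyjpq

A repeating key of period 2 is used — shifts +7, +3 over and over.
For margin: m+7=t, a+3=d, r+7=y, g+3=j, i+7=p, n+3=q.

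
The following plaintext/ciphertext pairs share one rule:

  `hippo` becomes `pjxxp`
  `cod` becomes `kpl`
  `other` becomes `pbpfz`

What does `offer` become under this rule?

The shift depends on letter class: consonant h→p is +8, but vowel i→j is +1. Vowels shift forward by 1 and consonants shift forward by 8.
For offer: o(vowel)+1=p, f(cons)+8=n, f(cons)+8=n, e(vowel)+1=f, r(cons)+8=z.

pnnfz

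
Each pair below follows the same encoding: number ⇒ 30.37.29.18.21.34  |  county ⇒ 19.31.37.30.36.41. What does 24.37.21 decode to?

n is letter #14 and maps to 30: an offset of 16. The number is (letter's place in the alphabet, a=1) + 16.
Reversing it on 24.37.21: 24→(24−16)÷1=8=h, 37→(37−16)÷1=21=u, 21→(21−16)÷1=5=e.

hue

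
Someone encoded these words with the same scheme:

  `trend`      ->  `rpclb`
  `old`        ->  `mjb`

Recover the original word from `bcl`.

Compare letters: t→r is +24, r→p is +24, e→c is +24 — a constant shift. This is a Caesar cipher with shift 24.
Reversing it on bcl: b−24=d, c−24=e, l−24=n.

den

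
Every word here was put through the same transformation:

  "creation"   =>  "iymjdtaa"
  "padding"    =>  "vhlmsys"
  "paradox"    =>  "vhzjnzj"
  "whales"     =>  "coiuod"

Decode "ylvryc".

senior

In creation: c→i is +6, r→y is +7, e→m is +8, a→j is +9 — the shift increases by 1 each position. The shift increases by 1 at each position, starting from +6: 6, 7, 8, ….
Decoding ylvryc: y−6=s, l−7=e, v−8=n, r−9=i, y−10=o, c−11=r.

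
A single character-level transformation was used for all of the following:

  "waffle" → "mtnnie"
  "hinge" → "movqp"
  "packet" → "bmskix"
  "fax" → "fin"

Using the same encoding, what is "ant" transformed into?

bvi

The output letters match the input read backwards, each shifted +8: waffle reversed is elffaw. Read the word backwards and shift each letter +8.
On ant: reverse → tna; then shift: t+8=b, n+8=v, a+8=i.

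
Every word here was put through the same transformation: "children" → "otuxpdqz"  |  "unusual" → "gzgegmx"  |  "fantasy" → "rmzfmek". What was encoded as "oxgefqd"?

Every letter moves 12 places later in the alphabet, wrapping around z→a.
Decoding oxgefqd: o−12=c, x−12=l, g−12=u, e−12=s, f−12=t, q−12=e, d−12=r.

cluster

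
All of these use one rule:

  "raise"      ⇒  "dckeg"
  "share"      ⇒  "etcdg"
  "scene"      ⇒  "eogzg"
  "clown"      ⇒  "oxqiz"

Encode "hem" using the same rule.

The shift depends on letter class: consonant r→d is +12, but vowel a→c is +2. The rule splits by letter class: vowels +2, consonants +12.
On hem: h(cons)+12=t, e(vowel)+2=g, m(cons)+12=y.

tgy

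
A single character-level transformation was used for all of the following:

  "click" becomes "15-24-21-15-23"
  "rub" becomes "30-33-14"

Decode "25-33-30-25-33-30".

murmur

c is letter #3 and maps to 15: an offset of 12. Letters become their 1-based position plus 12 (so a→13, b→14, …).
Undoing it on 25-33-30-25-33-30: 25→(25−12)÷1=13=m, 33→(33−12)÷1=21=u, 30→(30−12)÷1=18=r, 25→(25−12)÷1=13=m, 33→(33−12)÷1=21=u, 30→(30−12)÷1=18=r.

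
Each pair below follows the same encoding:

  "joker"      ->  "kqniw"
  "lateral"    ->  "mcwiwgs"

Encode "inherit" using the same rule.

In joker: j→k is +1, o→q is +2, k→n is +3, e→i is +4 — the shift increases by 1 each position. The shift increases by 1 at each position, starting from +1: 1, 2, 3, ….
Applying it to inherit: i+1=j, n+2=p, h+3=k, e+4=i, r+5=w, i+6=o, t+7=a.

jpkiwoa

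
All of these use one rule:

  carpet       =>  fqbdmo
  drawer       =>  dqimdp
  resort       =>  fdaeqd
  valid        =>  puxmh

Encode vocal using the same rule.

xmoah

The output letters match the input read backwards, each shifted +12: carpet reversed is teprac. Read the word backwards and shift each letter +12.
Applying it to vocal: reverse → lacov; then shift: l+12=x, a+12=m, c+12=o, o+12=a, v+12=h.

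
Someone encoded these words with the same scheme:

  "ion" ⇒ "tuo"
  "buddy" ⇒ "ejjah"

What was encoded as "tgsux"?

roman

Two steps: reverse the string, then apply a Caesar shift of +6.
Undoing it on tgsux: shift back: t−6=n, g−6=a, s−6=m, u−6=o, x−6=r → namor; then reverse → roman.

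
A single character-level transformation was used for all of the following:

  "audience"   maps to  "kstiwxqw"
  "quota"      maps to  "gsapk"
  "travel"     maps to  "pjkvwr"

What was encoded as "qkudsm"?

a(0)→k(10) and u(20)→s(18) fit y≡3x+10 (mod 26); the inverse of 3 mod 26 is 9. Treating letters as 0–25, the rule is x ↦ 3x + 10 (mod 26).
Reversing it on qkudsm: q(16)→9·(16−10)≡2=c; k(10)→9·(10−10)≡0=a; u(20)→9·(20−10)≡12=m; d(3)→9·(3−10)≡15=p; s(18)→9·(18−10)≡20=u; m(12)→9·(12−10)≡18=s (all mod 26).

campus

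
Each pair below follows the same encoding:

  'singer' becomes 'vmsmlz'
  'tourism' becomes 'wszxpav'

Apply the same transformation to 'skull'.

vozrs

In singer: s→v is +3, i→m is +4, n→s is +5, g→m is +6 — the shift increases by 1 each position. Each letter shifts forward by (position + 3), i.e. 3, 4, 5, … — the shift grows by one for each successive letter.
On skull: s+3=v, k+4=o, u+5=z, l+6=r, l+7=s.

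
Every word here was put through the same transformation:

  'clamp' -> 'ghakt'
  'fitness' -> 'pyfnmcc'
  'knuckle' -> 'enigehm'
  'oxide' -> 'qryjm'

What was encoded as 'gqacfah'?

This is an affine cipher: with a=0,…,z=25, each position x becomes (3x+0) mod 26.
Decoding gqacfah: g(6)→9·(6−0)≡2=c; q(16)→9·(16−0)≡14=o; a(0)→9·(0−0)≡0=a; c(2)→9·(2−0)≡18=s; f(5)→9·(5−0)≡19=t; a(0)→9·(0−0)≡0=a; h(7)→9·(7−0)≡11=l (all mod 26).

coastal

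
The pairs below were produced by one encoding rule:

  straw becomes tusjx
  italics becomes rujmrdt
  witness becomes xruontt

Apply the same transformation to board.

cxjse

The shift depends on letter class: consonant s→t is +1, but vowel a→j is +9. Vowels shift forward by 9 and consonants shift forward by 1.
For board: b(cons)+1=c, o(vowel)+9=x, a(vowel)+9=j, r(cons)+1=s, d(cons)+1=e.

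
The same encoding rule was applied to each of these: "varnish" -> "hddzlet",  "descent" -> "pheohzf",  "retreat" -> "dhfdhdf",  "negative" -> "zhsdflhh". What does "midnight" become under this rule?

Two shifts are in play — +3 for a/e/i/o/u, +12 for every other letter.
On midnight: m(cons)+12=y, i(vowel)+3=l, d(cons)+12=p, n(cons)+12=z, i(vowel)+3=l, g(cons)+12=s, h(cons)+12=t, t(cons)+12=f.

ylpzlstf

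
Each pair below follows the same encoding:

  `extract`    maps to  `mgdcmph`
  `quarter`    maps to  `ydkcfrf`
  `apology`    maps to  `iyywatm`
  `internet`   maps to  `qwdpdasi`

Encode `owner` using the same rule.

In extract: e→m is +8, x→g is +9, t→d is +10, r→c is +11 — the shift increases by 1 each position. Each letter shifts forward by (position + 8), i.e. 8, 9, 10, … — the shift grows by one for each successive letter.
On owner: o+8=w, w+9=f, n+10=x, e+11=p, r+12=d.

wfxpd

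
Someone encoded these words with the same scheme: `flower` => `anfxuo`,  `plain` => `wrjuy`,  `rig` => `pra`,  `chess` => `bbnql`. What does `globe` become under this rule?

nkxup

The output letters match the input read backwards, each shifted +9: flower reversed is rewolf. Read the word backwards and shift each letter +9.
For globe: reverse → ebolg; then shift: e+9=n, b+9=k, o+9=x, l+9=u, g+9=p.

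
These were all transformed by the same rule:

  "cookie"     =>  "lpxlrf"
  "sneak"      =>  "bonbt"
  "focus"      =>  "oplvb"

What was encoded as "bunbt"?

steak

The shifts repeat in a cycle of length 2: positions 0,1,… shift by +9, +1, then the pattern repeats.
Decoding bunbt: b−9=s, u−1=t, n−9=e, b−1=a, t−9=k.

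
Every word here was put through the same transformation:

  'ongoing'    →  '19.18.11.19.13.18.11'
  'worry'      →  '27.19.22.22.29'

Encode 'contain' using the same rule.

7.19.18.24.5.13.18

o is letter #15 and maps to 19: an offset of 4. The number is (letter's place in the alphabet, a=1) + 4.
Applying it to contain: c=3→7, o=15→19, n=14→18, t=20→24, a=1→5, i=9→13, n=14→18.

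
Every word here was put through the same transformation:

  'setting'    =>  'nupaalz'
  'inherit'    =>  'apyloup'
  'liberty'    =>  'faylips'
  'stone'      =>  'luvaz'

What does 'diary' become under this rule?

fyhpk

The output letters match the input read backwards, each shifted +7: setting reversed is gnittes. Two steps: reverse the string, then apply a Caesar shift of +7.
For diary: reverse → yraid; then shift: y+7=f, r+7=y, a+7=h, i+7=p, d+7=k.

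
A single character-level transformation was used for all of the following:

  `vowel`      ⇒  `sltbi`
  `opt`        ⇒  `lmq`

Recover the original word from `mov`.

It's a constant shift of +23 (ROT23).
Decoding mov: m−23=p, o−23=r, v−23=y.

pry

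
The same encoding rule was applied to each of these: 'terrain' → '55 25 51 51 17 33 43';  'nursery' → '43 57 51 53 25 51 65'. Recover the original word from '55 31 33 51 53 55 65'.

thirsty

t(#20)→55 and e(#5)→25: differences scale by 2, so n = 2·pos + 15. Each letter becomes 2×(its alphabet position, a=1..z=26) + 15.
Decoding 55 31 33 51 53 55 65: 55→(55−15)÷2=20=t, 31→(31−15)÷2=8=h, 33→(33−15)÷2=9=i, 51→(51−15)÷2=18=r, 53→(53−15)÷2=19=s, 55→(55−15)÷2=20=t, 65→(65−15)÷2=25=y.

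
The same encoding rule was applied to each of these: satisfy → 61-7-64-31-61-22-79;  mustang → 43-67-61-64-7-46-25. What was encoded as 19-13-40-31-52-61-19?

eclipse

s(#19)→61 and a(#1)→7: differences scale by 3, so n = 3·pos + 4. With a=1..z=26, the number is 3·pos + 4.
Reversing it on 19-13-40-31-52-61-19: 19→(19−4)÷3=5=e, 13→(13−4)÷3=3=c, 40→(40−4)÷3=12=l, 31→(31−4)÷3=9=i, 52→(52−4)÷3=16=p, 61→(61−4)÷3=19=s, 19→(19−4)÷3=5=e.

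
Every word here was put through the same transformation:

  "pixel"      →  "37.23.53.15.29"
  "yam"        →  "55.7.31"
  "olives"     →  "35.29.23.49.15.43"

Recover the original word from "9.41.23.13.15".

The formula is n = 2×(alphabet index, a=1) + 5.
Undoing it on 9.41.23.13.15: 9→(9−5)÷2=2=b, 41→(41−5)÷2=18=r, 23→(23−5)÷2=9=i, 13→(13−5)÷2=4=d, 15→(15−5)÷2=5=e.

bride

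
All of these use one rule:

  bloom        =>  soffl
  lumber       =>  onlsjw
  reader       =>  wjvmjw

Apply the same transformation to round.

Treating letters as 0–25, the rule is x ↦ 23x + 21 (mod 26).
On round: r(17)→23·17+21≡22=w; o(14)→23·14+21≡5=f; u(20)→23·20+21≡13=n; n(13)→23·13+21≡8=i; d(3)→23·3+21≡12=m (all mod 26).

wfnim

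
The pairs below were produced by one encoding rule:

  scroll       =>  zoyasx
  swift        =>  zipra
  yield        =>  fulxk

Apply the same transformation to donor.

Shifts by position in scroll: pos 0: s→z (+7), pos 1: c→o (+12), pos 2: r→y (+7), pos 3: o→a (+12) — repeating every 2. A repeating key of period 2 is used — shifts +7, +12 over and over.
On donor: d+7=k, o+12=a, n+7=u, o+12=a, r+7=y.

kauay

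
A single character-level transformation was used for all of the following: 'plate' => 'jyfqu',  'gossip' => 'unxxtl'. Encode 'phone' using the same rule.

jstmu

The word is reversed, then every letter is shifted forward by 5.
Applying it to phone: reverse → enohp; then shift: e+5=j, n+5=s, o+5=t, h+5=m, p+5=u.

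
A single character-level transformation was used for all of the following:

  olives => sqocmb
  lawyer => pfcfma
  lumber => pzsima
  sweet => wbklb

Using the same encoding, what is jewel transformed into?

njclt

Each letter shifts forward by (position + 4), i.e. 4, 5, 6, … — the shift grows by one for each successive letter.
On jewel: j+4=n, e+5=j, w+6=c, e+7=l, l+8=t.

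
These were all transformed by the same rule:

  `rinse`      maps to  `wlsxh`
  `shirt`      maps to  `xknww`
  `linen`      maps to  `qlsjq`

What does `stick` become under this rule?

xwnhn

Shifts by position in rinse: pos 0: r→w (+5), pos 1: i→l (+3), pos 2: n→s (+5), pos 3: s→x (+5), pos 4: e→h (+3) — repeating every 3. It's a Vigenère-style cipher with numeric key [5,3,5]: position i shifts by key[i mod 3].
For stick: s+5=x, t+3=w, i+5=n, c+5=h, k+3=n.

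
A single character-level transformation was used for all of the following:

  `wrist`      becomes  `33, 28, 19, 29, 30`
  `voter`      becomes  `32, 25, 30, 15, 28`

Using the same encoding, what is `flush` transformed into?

16, 22, 31, 29, 18

Each letter is replaced by its alphabet position (a=1..z=26) + 10.
Applying it to flush: f=6→16, l=12→22, u=21→31, s=19→29, h=8→18.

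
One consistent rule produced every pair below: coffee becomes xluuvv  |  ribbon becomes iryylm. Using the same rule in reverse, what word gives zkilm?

apron

Each pair mirrors across the alphabet (c↔x, o↔l, f↔u): positions sum to 25. Letters are reflected about the middle of the alphabet (position → 25−position): Atbash.
Undoing it on zkilm: z↔a, k↔p, i↔r, l↔o, m↔n.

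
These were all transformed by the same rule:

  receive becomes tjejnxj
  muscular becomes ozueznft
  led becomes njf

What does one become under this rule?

tpj

The shift depends on letter class: consonant r→t is +2, but vowel e→j is +5. Vowels shift forward by 5 and consonants shift forward by 2.
On one: o(vowel)+5=t, n(cons)+2=p, e(vowel)+5=j.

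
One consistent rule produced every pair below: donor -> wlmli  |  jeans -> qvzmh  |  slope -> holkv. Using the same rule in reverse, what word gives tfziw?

guard

Each pair mirrors across the alphabet (d↔w, o↔l, n↔m): positions sum to 25. Each letter is replaced by its mirror in the alphabet: a↔z, b↔y, c↔x, and so on (the Atbash cipher).
Reversing it on tfziw: t↔g, f↔u, z↔a, i↔r, w↔d.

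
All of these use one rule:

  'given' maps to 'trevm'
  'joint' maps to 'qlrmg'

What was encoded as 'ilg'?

rot

Each pair mirrors across the alphabet (g↔t, i↔r, v↔e): positions sum to 25. Each letter is replaced by its mirror in the alphabet: a↔z, b↔y, c↔x, and so on (the Atbash cipher).
Decoding ilg: i↔r, l↔o, g↔t.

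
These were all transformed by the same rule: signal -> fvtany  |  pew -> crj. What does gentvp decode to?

tragic

Compare letters: s→f is +13, i→v is +13, g→t is +13 — a constant shift. This is a Caesar cipher with shift 13.
Reversing it on gentvp: g−13=t, e−13=r, n−13=a, t−13=g, v−13=i, p−13=c.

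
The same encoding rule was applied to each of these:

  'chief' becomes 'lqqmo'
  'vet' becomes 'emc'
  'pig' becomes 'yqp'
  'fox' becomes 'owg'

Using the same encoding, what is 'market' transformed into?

viatmc

The rule splits by letter class: vowels +8, consonants +9.
On market: m(cons)+9=v, a(vowel)+8=i, r(cons)+9=a, k(cons)+9=t, e(vowel)+8=m, t(cons)+9=c.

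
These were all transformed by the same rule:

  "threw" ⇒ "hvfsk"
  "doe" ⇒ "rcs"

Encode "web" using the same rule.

Compare letters: t→h is +14, h→v is +14, r→f is +14 — a constant shift. Every letter moves 14 places later in the alphabet, wrapping around z→a.
For web: w+14=k, e+14=s, b+14=p.

ksp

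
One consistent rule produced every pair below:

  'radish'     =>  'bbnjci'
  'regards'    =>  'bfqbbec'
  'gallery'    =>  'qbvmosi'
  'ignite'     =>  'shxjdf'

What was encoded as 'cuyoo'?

Shifts by position in radish: pos 0: r→b (+10), pos 1: a→b (+1), pos 2: d→n (+10), pos 3: i→j (+1) — repeating every 2. It's a Vigenère-style cipher with numeric key [10,1]: position i shifts by key[i mod 2].
Reversing it on cuyoo: c−10=s, u−1=t, y−10=o, o−1=n, o−10=e.

stone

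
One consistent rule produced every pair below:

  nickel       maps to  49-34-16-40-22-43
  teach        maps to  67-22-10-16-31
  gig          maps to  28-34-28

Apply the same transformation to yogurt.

82-52-28-70-61-67

n(#14)→49 and i(#9)→34: differences scale by 3, so n = 3·pos + 7. Each letter becomes 3×(its alphabet position, a=1..z=26) + 7.
On yogurt: y=25→82, o=15→52, g=7→28, u=21→70, r=18→61, t=20→67.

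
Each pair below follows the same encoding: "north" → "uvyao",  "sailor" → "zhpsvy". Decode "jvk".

cod

Compare letters: n→u is +7, o→v is +7, r→y is +7 — a constant shift. It's a constant shift of +7 (ROT7).
Reversing it on jvk: j−7=c, v−7=o, k−7=d.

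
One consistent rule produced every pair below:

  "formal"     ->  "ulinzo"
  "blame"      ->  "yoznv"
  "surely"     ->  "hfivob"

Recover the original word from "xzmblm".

canyon

Each pair mirrors across the alphabet (f↔u, o↔l, r↔i): positions sum to 25. Each letter is replaced by its mirror in the alphabet: a↔z, b↔y, c↔x, and so on (the Atbash cipher).
Decoding xzmblm: x↔c, z↔a, m↔n, b↔y, l↔o, m↔n.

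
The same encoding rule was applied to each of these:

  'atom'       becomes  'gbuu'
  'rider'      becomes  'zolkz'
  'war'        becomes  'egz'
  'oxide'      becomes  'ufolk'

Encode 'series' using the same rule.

akzoka

The shift depends on letter class: consonant t→b is +8, but vowel a→g is +6. Two shifts are in play — +6 for a/e/i/o/u, +8 for every other letter.
On series: s(cons)+8=a, e(vowel)+6=k, r(cons)+8=z, i(vowel)+6=o, e(vowel)+6=k, s(cons)+8=a.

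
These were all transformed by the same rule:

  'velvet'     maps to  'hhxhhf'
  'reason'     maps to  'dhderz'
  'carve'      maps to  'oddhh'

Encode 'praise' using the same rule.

bddleh

The shift depends on letter class: consonant v→h is +12, but vowel e→h is +3. The rule splits by letter class: vowels +3, consonants +12.
Applying it to praise: p(cons)+12=b, r(cons)+12=d, a(vowel)+3=d, i(vowel)+3=l, s(cons)+12=e, e(vowel)+3=h.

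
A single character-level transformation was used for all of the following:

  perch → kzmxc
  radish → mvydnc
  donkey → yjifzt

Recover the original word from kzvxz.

Compare letters: p→k is +21, e→z is +21, r→m is +21 — a constant shift. Every letter moves 21 places later in the alphabet, wrapping around z→a.
Decoding kzvxz: k−21=p, z−21=e, v−21=a, x−21=c, z−21=e.

peace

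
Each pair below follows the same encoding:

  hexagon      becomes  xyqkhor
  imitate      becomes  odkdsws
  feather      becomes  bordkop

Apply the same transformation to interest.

dcobodxs

Read the word backwards and shift each letter +10.
On interest: reverse → tseretni; then shift: t+10=d, s+10=c, e+10=o, r+10=b, e+10=o, t+10=d, n+10=x, i+10=s.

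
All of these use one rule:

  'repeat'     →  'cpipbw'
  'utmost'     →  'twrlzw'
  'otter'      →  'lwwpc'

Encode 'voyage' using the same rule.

r(17)→c(2) and e(4)→p(15) fit y≡23x+1 (mod 26); the inverse of 23 mod 26 is 17. This is an affine cipher: with a=0,…,z=25, each position x becomes (23x+1) mod 26.
On voyage: v(21)→23·21+1≡16=q; o(14)→23·14+1≡11=l; y(24)→23·24+1≡7=h; a(0)→23·0+1≡1=b; g(6)→23·6+1≡9=j; e(4)→23·4+1≡15=p (all mod 26).

qlhbjp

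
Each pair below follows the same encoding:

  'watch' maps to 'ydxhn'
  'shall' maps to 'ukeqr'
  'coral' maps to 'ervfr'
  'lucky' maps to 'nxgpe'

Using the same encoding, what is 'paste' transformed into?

rdwyk

Letter i (0-indexed) is shifted by i+2, so successive shifts are 2, 3, 4, ….
For paste: p+2=r, a+3=d, s+4=w, t+5=y, e+6=k.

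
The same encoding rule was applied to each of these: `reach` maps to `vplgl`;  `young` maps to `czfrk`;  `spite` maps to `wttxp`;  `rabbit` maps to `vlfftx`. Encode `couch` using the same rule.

The shift depends on letter class: consonant r→v is +4, but vowel e→p is +11. The rule splits by letter class: vowels +11, consonants +4.
Applying it to couch: c(cons)+4=g, o(vowel)+11=z, u(vowel)+11=f, c(cons)+4=g, h(cons)+4=l.

gzfgl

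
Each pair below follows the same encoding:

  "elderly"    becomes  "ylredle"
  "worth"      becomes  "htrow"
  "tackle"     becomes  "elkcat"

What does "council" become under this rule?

licnuoc

It's just the letters in reverse order.
On council: reverse → licnuoc.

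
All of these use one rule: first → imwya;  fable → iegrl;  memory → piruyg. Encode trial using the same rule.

wvngs

In first: f→i is +3, i→m is +4, r→w is +5, s→y is +6 — the shift increases by 1 each position. Letter i (0-indexed) is shifted by i+3, so successive shifts are 3, 4, 5, ….
For trial: t+3=w, r+4=v, i+5=n, a+6=g, l+7=s.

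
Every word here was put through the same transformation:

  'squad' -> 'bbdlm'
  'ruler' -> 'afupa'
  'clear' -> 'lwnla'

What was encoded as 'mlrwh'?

Shifts by position in squad: pos 0: s→b (+9), pos 1: q→b (+11), pos 2: u→d (+9), pos 3: a→l (+11) — repeating every 2. A repeating key of period 2 is used — shifts +9, +11 over and over.
Undoing it on mlrwh: m−9=d, l−11=a, r−9=i, w−11=l, h−9=y.

daily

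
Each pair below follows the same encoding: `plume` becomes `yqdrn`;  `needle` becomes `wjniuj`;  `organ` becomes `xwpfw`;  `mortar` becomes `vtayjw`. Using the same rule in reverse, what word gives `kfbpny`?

basket

A repeating key of period 2 is used — shifts +9, +5 over and over.
Reversing it on kfbpny: k−9=b, f−5=a, b−9=s, p−5=k, n−9=e, y−5=t.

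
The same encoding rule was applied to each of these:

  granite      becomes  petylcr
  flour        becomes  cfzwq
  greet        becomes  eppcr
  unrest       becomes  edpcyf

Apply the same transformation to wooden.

ypozzh

The output letters match the input read backwards, each shifted +11: granite reversed is etinarg. The word is reversed, then every letter is shifted forward by 11.
Applying it to wooden: reverse → nedoow; then shift: n+11=y, e+11=p, d+11=o, o+11=z, o+11=z, w+11=h.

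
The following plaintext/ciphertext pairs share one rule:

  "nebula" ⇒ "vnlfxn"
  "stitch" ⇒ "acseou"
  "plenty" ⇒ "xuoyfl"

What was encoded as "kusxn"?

In nebula: n→v is +8, e→n is +9, b→l is +10, u→f is +11 — the shift increases by 1 each position. The shift increases by 1 at each position, starting from +8: 8, 9, 10, ….
Decoding kusxn: k−8=c, u−9=l, s−10=i, x−11=m, n−12=b.

climb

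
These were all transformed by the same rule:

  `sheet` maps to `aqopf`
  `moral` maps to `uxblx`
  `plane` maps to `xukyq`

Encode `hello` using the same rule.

pnvwa

In sheet: s→a is +8, h→q is +9, e→o is +10, e→p is +11 — the shift increases by 1 each position. Letter i (0-indexed) is shifted by i+8, so successive shifts are 8, 9, 10, ….
On hello: h+8=p, e+9=n, l+10=v, l+11=w, o+12=a.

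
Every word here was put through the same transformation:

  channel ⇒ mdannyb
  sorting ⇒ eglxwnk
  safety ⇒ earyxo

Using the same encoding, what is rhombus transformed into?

This is an affine cipher: with a=0,…,z=25, each position x becomes (19x+0) mod 26.
For rhombus: r(17)→19·17+0≡11=l; h(7)→19·7+0≡3=d; o(14)→19·14+0≡6=g; m(12)→19·12+0≡20=u; b(1)→19·1+0≡19=t; u(20)→19·20+0≡16=q; s(18)→19·18+0≡4=e (all mod 26).

ldgutqe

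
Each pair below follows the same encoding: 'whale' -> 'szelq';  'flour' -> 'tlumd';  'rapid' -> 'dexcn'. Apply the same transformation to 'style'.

gjylq

w(22)→s(18) and h(7)→z(25) fit y≡3x+4 (mod 26); the inverse of 3 mod 26 is 9. Each letter's alphabet position (a=0..z=25) is mapped through 3·x+4 mod 26 — an affine cipher.
For style: s(18)→3·18+4≡6=g; t(19)→3·19+4≡9=j; y(24)→3·24+4≡24=y; l(11)→3·11+4≡11=l; e(4)→3·4+4≡16=q (all mod 26).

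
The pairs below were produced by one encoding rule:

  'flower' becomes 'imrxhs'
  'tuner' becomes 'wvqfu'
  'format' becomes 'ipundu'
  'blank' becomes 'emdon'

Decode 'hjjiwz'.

A repeating key of period 2 is used — shifts +3, +1 over and over.
Reversing it on hjjiwz: h−3=e, j−1=i, j−3=g, i−1=h, w−3=t, z−1=y.

eighty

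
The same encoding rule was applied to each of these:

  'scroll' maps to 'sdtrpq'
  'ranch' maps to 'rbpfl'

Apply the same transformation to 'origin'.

In scroll: s→s is +0, c→d is +1, r→t is +2, o→r is +3 — the shift increases by 1 each position. Each letter shifts forward by its position index (0, 1, 2, …) — the shift grows by one for each successive letter.
On origin: o+0=o, r+1=s, i+2=k, g+3=j, i+4=m, n+5=s.

oskjms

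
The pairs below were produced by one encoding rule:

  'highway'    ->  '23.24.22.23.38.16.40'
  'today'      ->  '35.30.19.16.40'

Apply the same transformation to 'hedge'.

The number is (letter's place in the alphabet, a=1) + 15.
On hedge: h=8→23, e=5→20, d=4→19, g=7→22, e=5→20.

23.20.19.22.20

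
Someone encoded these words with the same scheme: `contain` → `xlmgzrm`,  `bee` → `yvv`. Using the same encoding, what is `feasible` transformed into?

Each pair mirrors across the alphabet (c↔x, o↔l, n↔m): positions sum to 25. This is the alphabet-reversal cipher (Atbash): a becomes z, b becomes y, etc.
On feasible: f↔u, e↔v, a↔z, s↔h, i↔r, b↔y, l↔o, e↔v.

uvzhryov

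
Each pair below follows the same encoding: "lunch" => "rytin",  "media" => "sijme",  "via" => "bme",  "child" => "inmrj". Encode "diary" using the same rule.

The shift depends on letter class: consonant l→r is +6, but vowel u→y is +4. Vowels shift forward by 4 and consonants shift forward by 6.
For diary: d(cons)+6=j, i(vowel)+4=m, a(vowel)+4=e, r(cons)+6=x, y(cons)+6=e.

jmexe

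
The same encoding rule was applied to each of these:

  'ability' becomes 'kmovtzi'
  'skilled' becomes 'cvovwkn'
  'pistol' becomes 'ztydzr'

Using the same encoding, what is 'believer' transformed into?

The shifts repeat in a cycle of length 3: positions 0,1,… shift by +10, +11, +6, then the pattern repeats.
On believer: b+10=l, e+11=p, l+6=r, i+10=s, e+11=p, v+6=b, e+10=o, r+11=c.

lprspboc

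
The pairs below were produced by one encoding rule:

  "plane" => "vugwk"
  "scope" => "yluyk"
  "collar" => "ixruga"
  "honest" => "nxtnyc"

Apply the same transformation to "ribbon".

xrhkuw

Shifts by position in plane: pos 0: p→v (+6), pos 1: l→u (+9), pos 2: a→g (+6), pos 3: n→w (+9) — repeating every 2. The shifts repeat in a cycle of length 2: positions 0,1,… shift by +6, +9, then the pattern repeats.
On ribbon: r+6=x, i+9=r, b+6=h, b+9=k, o+6=u, n+9=w.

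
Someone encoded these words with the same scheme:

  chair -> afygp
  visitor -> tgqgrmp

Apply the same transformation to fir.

Each letter is shifted forward by 24 in the alphabet (a Caesar shift of +24).
For fir: f+24=d, i+24=g, r+24=p.

dgp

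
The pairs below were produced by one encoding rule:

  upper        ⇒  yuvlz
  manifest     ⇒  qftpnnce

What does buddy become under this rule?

In upper: u→y is +4, p→u is +5, p→v is +6, e→l is +7 — the shift increases by 1 each position. Each letter shifts forward by (position + 4), i.e. 4, 5, 6, … — the shift grows by one for each successive letter.
On buddy: b+4=f, u+5=z, d+6=j, d+7=k, y+8=g.

fzjkg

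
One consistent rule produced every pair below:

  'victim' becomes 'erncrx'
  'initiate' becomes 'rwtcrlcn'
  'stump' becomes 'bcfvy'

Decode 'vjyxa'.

It's a Vigenère-style cipher with numeric key [9,9,11]: position i shifts by key[i mod 3].
Reversing it on vjyxa: v−9=m, j−9=a, y−11=n, x−9=o, a−9=r.

manor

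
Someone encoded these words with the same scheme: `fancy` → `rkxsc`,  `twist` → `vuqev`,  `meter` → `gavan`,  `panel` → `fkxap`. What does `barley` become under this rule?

bknpac

f(5)→r(17) and a(0)→k(10) fit y≡17x+10 (mod 26); the inverse of 17 mod 26 is 23. This is an affine cipher: with a=0,…,z=25, each position x becomes (17x+10) mod 26.
On barley: b(1)→17·1+10≡1=b; a(0)→17·0+10≡10=k; r(17)→17·17+10≡13=n; l(11)→17·11+10≡15=p; e(4)→17·4+10≡0=a; y(24)→17·24+10≡2=c (all mod 26).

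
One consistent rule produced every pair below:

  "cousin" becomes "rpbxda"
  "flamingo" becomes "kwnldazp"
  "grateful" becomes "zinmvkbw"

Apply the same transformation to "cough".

Treating letters as 0–25, the rule is x ↦ 15x + 13 (mod 26).
For cough: c(2)→15·2+13≡17=r; o(14)→15·14+13≡15=p; u(20)→15·20+13≡1=b; g(6)→15·6+13≡25=z; h(7)→15·7+13≡14=o (all mod 26).

rpbzo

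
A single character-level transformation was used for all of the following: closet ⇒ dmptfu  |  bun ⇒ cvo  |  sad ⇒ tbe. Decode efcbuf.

Compare letters: c→d is +1, l→m is +1, o→p is +1 — a constant shift. Every letter moves 1 place later in the alphabet, wrapping around z→a.
Decoding efcbuf: e−1=d, f−1=e, c−1=b, b−1=a, u−1=t, f−1=e.

debate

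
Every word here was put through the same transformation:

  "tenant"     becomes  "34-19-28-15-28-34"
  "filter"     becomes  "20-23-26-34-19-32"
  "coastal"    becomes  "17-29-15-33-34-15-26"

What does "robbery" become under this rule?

t is letter #20 and maps to 34: an offset of 14. Letters become their 1-based position plus 14 (so a→15, b→16, …).
Applying it to robbery: r=18→32, o=15→29, b=2→16, b=2→16, e=5→19, r=18→32, y=25→39.

32-29-16-16-19-32-39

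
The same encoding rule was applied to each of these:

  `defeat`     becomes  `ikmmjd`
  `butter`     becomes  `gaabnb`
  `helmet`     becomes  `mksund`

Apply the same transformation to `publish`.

uaitrcs

In defeat: d→i is +5, e→k is +6, f→m is +7, e→m is +8 — the shift increases by 1 each position. Letter i (0-indexed) is shifted by i+5, so successive shifts are 5, 6, 7, ….
On publish: p+5=u, u+6=a, b+7=i, l+8=t, i+9=r, s+10=c, h+11=s.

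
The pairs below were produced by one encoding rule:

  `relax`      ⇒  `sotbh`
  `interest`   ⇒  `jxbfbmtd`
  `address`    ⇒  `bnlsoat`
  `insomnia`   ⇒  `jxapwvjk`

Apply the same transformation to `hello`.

iotmy

The shifts repeat in a cycle of length 3: positions 0,1,… shift by +1, +10, +8, then the pattern repeats.
On hello: h+1=i, e+10=o, l+8=t, l+1=m, o+10=y.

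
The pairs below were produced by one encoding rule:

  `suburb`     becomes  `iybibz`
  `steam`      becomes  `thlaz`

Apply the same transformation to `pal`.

shw

The output letters match the input read backwards, each shifted +7: suburb reversed is brubus. Read the word backwards and shift each letter +7.
For pal: reverse → lap; then shift: l+7=s, a+7=h, p+7=w.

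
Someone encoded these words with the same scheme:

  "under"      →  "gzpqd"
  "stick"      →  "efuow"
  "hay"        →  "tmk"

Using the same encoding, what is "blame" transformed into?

Compare letters: u→g is +12, n→z is +12, d→p is +12 — a constant shift. Each letter is shifted forward by 12 in the alphabet (a Caesar shift of +12).
For blame: b+12=n, l+12=x, a+12=m, m+12=y, e+12=q.

nxmyq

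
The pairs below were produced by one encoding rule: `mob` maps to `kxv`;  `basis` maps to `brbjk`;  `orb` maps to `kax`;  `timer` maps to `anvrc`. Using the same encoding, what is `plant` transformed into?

cwjuy

The output letters match the input read backwards, each shifted +9: mob reversed is bom. The word is reversed, then every letter is shifted forward by 9.
On plant: reverse → tnalp; then shift: t+9=c, n+9=w, a+9=j, l+9=u, p+9=y.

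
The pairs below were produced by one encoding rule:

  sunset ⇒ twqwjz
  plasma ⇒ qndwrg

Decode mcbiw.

layer

In sunset: s→t is +1, u→w is +2, n→q is +3, s→w is +4 — the shift increases by 1 each position. Letter i (0-indexed) is shifted by i+1, so successive shifts are 1, 2, 3, ….
Decoding mcbiw: m−1=l, c−2=a, b−3=y, i−4=e, w−5=r.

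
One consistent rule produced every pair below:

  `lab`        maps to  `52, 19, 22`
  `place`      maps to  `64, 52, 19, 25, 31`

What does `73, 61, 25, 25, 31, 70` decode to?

soccer

l(#12)→52 and a(#1)→19: differences scale by 3, so n = 3·pos + 16. The formula is n = 3×(alphabet index, a=1) + 16.
Undoing it on 73, 61, 25, 25, 31, 70: 73→(73−16)÷3=19=s, 61→(61−16)÷3=15=o, 25→(25−16)÷3=3=c, 25→(25−16)÷3=3=c, 31→(31−16)÷3=5=e, 70→(70−16)÷3=18=r.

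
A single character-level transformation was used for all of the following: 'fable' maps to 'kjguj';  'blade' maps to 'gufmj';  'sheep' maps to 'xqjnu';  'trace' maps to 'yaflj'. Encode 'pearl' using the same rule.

The shifts repeat in a cycle of length 2: positions 0,1,… shift by +5, +9, then the pattern repeats.
For pearl: p+5=u, e+9=n, a+5=f, r+9=a, l+5=q.

unfaq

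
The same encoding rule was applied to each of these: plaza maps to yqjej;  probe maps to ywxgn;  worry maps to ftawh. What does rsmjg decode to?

Shifts by position in plaza: pos 0: p→y (+9), pos 1: l→q (+5), pos 2: a→j (+9), pos 3: z→e (+5) — repeating every 2. The shifts repeat in a cycle of length 2: positions 0,1,… shift by +9, +5, then the pattern repeats.
Reversing it on rsmjg: r−9=i, s−5=n, m−9=d, j−5=e, g−9=x.

index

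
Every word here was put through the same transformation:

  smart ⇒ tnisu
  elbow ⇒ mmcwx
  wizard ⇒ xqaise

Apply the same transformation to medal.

nmeim

The shift depends on letter class: consonant s→t is +1, but vowel a→i is +8. The rule splits by letter class: vowels +8, consonants +1.
For medal: m(cons)+1=n, e(vowel)+8=m, d(cons)+1=e, a(vowel)+8=i, l(cons)+1=m.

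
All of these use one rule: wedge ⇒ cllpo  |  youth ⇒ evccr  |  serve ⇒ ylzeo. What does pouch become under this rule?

The shift increases by 1 at each position, starting from +6: 6, 7, 8, ….
For pouch: p+6=v, o+7=v, u+8=c, c+9=l, h+10=r.

vvclr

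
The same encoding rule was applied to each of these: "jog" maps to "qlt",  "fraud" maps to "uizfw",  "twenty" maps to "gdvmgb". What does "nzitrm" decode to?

margin

Each letter is replaced by its mirror in the alphabet: a↔z, b↔y, c↔x, and so on (the Atbash cipher).
Undoing it on nzitrm: n↔m, z↔a, i↔r, t↔g, r↔i, m↔n.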